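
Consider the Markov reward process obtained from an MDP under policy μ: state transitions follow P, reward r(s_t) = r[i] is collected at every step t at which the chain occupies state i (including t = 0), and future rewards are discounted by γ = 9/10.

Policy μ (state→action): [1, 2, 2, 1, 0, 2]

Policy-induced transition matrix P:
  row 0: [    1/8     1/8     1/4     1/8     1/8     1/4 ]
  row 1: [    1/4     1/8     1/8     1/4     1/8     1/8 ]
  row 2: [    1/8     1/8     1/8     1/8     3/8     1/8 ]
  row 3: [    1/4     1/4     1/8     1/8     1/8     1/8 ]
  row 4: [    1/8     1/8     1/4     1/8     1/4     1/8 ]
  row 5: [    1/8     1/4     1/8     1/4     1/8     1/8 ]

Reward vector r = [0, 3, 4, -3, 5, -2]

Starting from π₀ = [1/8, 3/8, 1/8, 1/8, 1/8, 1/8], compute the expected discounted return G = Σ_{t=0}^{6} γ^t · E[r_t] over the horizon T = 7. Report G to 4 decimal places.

t=0: π = [0.1250, 0.3750, 0.1250, 0.1250, 0.1250, 0.1250], E[r] = 1.6250, γ^t·E[r] = 1.625000, running G = 1.625000
t=1: π = [0.1875, 0.1563, 0.1563, 0.1875, 0.1719, 0.1406], E[r] = 1.1094, γ^t·E[r] = 0.998438, running G = 2.623438
t=2: π = [0.1680, 0.1660, 0.1699, 0.1621, 0.1855, 0.1484], E[r] = 1.3223, γ^t·E[r] = 1.071035, running G = 3.694473
t=3: π = [0.1660, 0.1638, 0.1692, 0.1643, 0.1907, 0.1460], E[r] = 1.3367, γ^t·E[r] = 0.974432, running G = 4.668905
t=4: π = [0.1660, 0.1638, 0.1696, 0.1637, 0.1911, 0.1458], E[r] = 1.3427, γ^t·E[r] = 0.880934, running G = 5.549839
t=5: π = [0.1659, 0.1637, 0.1696, 0.1637, 0.1913, 0.1458], E[r] = 1.3435, γ^t·E[r] = 0.793316, running G = 6.343154
t=6: π = [0.1659, 0.1637, 0.1697, 0.1637, 0.1913, 0.1457], E[r] = 1.3437, γ^t·E[r] = 0.714119, running G = 7.057273

G = 7.0573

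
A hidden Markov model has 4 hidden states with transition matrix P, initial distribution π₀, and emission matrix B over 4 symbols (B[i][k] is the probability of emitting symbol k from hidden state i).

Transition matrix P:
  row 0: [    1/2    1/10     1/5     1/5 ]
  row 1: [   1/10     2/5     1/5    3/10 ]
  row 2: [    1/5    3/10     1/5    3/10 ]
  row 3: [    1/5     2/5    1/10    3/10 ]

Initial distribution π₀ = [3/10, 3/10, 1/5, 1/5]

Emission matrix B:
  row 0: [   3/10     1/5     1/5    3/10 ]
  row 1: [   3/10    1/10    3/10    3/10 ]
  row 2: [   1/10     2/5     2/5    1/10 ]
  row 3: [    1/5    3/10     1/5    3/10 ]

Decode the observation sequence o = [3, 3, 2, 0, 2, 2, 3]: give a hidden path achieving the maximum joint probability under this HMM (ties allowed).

path = [0, 0, 0, 0, 0, 0, 0]

t=0: δ = [9.000e-02, 9.000e-02, 2.000e-02, 6.000e-02]  (obs o_0=3)
t=1: δ = [1.350e-02, 1.080e-02, 1.800e-03, 8.100e-03]  ψ = [0, 1, 0, 1]  (obs o_1=3)
t=2: δ = [1.350e-03, 1.296e-03, 1.080e-03, 6.480e-04]  ψ = [0, 1, 0, 1]  (obs o_2=2)
t=3: δ = [2.025e-04, 1.555e-04, 2.700e-05, 7.776e-05]  ψ = [0, 1, 0, 1]  (obs o_3=0)
t=4: δ = [2.025e-05, 1.866e-05, 1.620e-05, 9.331e-06]  ψ = [0, 1, 0, 1]  (obs o_4=2)
t=5: δ = [2.025e-06, 2.239e-06, 1.620e-06, 1.120e-06]  ψ = [0, 1, 0, 1]  (obs o_5=2)
t=6: δ = [3.038e-07, 2.687e-07, 4.479e-08, 2.016e-07]  ψ = [0, 1, 1, 1]  (obs o_6=3)
backtrack: best end state = 0; path = [0, 0, 0, 0, 0, 0, 0]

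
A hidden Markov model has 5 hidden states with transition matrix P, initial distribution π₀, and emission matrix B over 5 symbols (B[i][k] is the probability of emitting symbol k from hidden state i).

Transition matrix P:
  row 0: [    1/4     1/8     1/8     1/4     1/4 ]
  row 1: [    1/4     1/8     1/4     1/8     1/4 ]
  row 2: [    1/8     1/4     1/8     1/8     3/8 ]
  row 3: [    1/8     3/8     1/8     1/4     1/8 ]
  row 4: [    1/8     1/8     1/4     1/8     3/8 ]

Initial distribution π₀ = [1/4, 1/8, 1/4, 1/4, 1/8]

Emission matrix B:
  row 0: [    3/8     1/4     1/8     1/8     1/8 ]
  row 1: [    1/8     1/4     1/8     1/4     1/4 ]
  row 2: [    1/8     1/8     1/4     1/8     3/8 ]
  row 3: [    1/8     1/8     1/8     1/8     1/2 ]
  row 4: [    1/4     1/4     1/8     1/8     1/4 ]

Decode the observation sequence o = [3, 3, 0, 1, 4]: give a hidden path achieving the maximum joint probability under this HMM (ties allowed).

t=0: δ = [3.125e-02, 3.125e-02, 3.125e-02, 3.125e-02, 1.562e-02]  (obs o_0=3)
t=1: δ = [9.766e-04, 2.930e-03, 9.766e-04, 9.766e-04, 1.465e-03]  ψ = [0, 3, 1, 0, 2]  (obs o_1=3)
t=2: δ = [2.747e-04, 4.578e-05, 9.155e-05, 4.578e-05, 1.831e-04]  ψ = [1, 1, 1, 1, 1]  (obs o_2=0)
t=3: δ = [1.717e-05, 8.583e-06, 5.722e-06, 8.583e-06, 1.717e-05]  ψ = [0, 0, 4, 0, 0]  (obs o_3=1)
t=4: δ = [5.364e-07, 8.047e-07, 1.609e-06, 2.146e-06, 1.609e-06]  ψ = [0, 3, 4, 0, 4]  (obs o_4=4)
backtrack: best end state = 3; path = [3, 1, 0, 0, 3]

path = [3, 1, 0, 0, 3]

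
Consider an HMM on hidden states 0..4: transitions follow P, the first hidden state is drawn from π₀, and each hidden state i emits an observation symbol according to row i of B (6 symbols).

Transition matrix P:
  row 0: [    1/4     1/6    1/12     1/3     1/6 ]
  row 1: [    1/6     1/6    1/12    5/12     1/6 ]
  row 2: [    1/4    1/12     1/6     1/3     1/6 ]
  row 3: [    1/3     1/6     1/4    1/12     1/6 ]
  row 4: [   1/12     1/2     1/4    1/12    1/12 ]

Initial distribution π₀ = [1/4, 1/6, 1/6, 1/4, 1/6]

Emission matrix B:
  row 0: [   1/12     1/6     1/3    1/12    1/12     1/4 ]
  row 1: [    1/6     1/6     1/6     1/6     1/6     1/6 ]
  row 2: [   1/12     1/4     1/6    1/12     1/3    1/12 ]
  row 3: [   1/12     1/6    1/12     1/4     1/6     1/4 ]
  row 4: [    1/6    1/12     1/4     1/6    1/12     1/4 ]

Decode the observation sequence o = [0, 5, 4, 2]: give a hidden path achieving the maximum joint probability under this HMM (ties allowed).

path = [1, 3, 2, 0]

t=0: δ = [2.083e-02, 2.778e-02, 1.389e-02, 2.083e-02, 2.778e-02]  (obs o_0=0)
t=1: δ = [1.736e-03, 2.315e-03, 5.787e-04, 2.894e-03, 1.157e-03]  ψ = [3, 4, 4, 1, 1]  (obs o_1=5)
t=2: δ = [8.038e-05, 9.645e-05, 2.411e-04, 1.608e-04, 4.019e-05]  ψ = [3, 4, 3, 1, 3]  (obs o_2=4)
t=3: δ = [2.009e-05, 4.465e-06, 6.698e-06, 6.698e-06, 1.005e-05]  ψ = [2, 3, 2, 2, 2]  (obs o_3=2)
backtrack: best end state = 0; path = [1, 3, 2, 0]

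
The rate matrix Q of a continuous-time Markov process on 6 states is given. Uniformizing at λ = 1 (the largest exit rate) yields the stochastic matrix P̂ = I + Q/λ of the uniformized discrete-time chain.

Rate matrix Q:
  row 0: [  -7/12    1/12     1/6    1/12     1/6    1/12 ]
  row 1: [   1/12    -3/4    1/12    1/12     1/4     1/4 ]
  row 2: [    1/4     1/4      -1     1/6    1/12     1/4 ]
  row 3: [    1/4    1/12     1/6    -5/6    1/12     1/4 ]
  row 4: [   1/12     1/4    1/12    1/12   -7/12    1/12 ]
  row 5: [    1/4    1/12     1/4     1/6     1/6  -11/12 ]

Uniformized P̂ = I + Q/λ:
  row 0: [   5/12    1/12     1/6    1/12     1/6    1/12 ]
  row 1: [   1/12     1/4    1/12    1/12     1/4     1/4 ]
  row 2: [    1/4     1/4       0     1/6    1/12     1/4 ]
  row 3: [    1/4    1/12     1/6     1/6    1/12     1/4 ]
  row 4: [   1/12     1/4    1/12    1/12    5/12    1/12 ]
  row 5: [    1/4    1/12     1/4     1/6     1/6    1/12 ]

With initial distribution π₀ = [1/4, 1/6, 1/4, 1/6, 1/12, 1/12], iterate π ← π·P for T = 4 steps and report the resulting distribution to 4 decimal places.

t=0: π = [0.2500, 0.1667, 0.2500, 0.1667, 0.0833, 0.0833]
t=1: π = [0.2500, 0.1667, 0.1111, 0.1250, 0.1667, 0.1806]
t=2: π = [0.2361, 0.1574, 0.1354, 0.1181, 0.2025, 0.1505]
t=3: π = [0.2294, 0.1659, 0.1266, 0.1170, 0.2093, 0.1518]
t=4: π = [0.2257, 0.1670, 0.1269, 0.1163, 0.2125, 0.1516]

π = [0.2257, 0.1670, 0.1269, 0.1163, 0.2125, 0.1516]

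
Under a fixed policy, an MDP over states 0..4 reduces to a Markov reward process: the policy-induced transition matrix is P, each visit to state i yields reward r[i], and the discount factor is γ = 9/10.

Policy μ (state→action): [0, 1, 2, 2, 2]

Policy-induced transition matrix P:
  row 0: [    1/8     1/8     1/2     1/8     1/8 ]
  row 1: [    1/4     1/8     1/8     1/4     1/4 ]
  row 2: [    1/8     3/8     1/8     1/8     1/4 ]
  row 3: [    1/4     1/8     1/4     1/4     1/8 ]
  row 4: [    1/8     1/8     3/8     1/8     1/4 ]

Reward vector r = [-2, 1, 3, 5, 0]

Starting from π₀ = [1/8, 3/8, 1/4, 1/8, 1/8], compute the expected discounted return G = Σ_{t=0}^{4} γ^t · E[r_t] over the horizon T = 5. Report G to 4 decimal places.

t=0: π = [0.1250, 0.3750, 0.2500, 0.1250, 0.1250], E[r] = 1.5000, γ^t·E[r] = 1.500000, running G = 1.500000
t=1: π = [0.1875, 0.1875, 0.2188, 0.1875, 0.2188], E[r] = 1.4063, γ^t·E[r] = 1.265625, running G = 2.765625
t=2: π = [0.1719, 0.1797, 0.2734, 0.1719, 0.2031], E[r] = 1.5156, γ^t·E[r] = 1.227656, running G = 3.993281
t=3: π = [0.1689, 0.1934, 0.2617, 0.1689, 0.2070], E[r] = 1.4854, γ^t·E[r] = 1.082821, running G = 5.076103
t=4: π = [0.1703, 0.1904, 0.2612, 0.1703, 0.2078], E[r] = 1.4850, γ^t·E[r] = 0.974299, running G = 6.050401

G = 6.0504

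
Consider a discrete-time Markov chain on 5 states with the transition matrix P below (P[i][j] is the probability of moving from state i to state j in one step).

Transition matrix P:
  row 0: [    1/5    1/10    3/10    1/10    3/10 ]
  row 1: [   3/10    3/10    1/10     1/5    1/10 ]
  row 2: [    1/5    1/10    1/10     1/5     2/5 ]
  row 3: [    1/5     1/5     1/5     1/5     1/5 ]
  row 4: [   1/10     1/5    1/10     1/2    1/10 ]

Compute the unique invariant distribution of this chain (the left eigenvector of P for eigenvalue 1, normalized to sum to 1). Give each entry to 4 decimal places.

Balance equations π_j = Σ_i π_i·P[i][j]:
  π_0 = 1/5·π_0 + 3/10·π_1 + 1/5·π_2 + 1/5·π_3 + 1/10·π_4
  π_1 = 1/10·π_0 + 3/10·π_1 + 1/10·π_2 + 1/5·π_3 + 1/5·π_4
  π_2 = 3/10·π_0 + 1/10·π_1 + 1/10·π_2 + 1/5·π_3 + 1/10·π_4
  π_3 = 1/10·π_0 + 1/5·π_1 + 1/5·π_2 + 1/5·π_3 + 1/2·π_4
  normalize: π_0 + π_1 + π_2 + π_3 + π_4 = 1
Solving the linear system gives exactly π = [2212/11233, 2046/11233, 1840/11233, 2743/11233, 2392/11233].

π = [0.1969, 0.1821, 0.1638, 0.2442, 0.2129]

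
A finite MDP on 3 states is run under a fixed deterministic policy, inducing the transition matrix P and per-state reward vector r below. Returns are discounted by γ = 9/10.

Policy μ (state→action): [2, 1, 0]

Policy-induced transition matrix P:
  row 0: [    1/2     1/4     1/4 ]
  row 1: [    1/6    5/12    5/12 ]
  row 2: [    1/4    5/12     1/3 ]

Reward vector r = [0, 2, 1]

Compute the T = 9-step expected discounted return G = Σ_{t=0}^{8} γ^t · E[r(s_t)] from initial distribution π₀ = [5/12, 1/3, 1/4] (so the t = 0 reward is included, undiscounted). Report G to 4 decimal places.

t=0: π = [0.4167, 0.3333, 0.2500], E[r] = 0.9167, γ^t·E[r] = 0.916667, running G = 0.916667
t=1: π = [0.3264, 0.3472, 0.3264], E[r] = 1.0208, γ^t·E[r] = 0.918750, running G = 1.835417
t=2: π = [0.3027, 0.3623, 0.3351], E[r] = 1.0596, γ^t·E[r] = 0.858281, running G = 2.693698
t=3: π = [0.2955, 0.3662, 0.3383], E[r] = 1.0707, γ^t·E[r] = 0.780574, running G = 3.474272
t=4: π = [0.2934, 0.3674, 0.3392], E[r] = 1.0741, γ^t·E[r] = 0.704697, running G = 4.178969
t=5: π = [0.2927, 0.3678, 0.3395], E[r] = 1.0751, γ^t·E[r] = 0.634810, running G = 4.813779
t=6: π = [0.2925, 0.3679, 0.3396], E[r] = 1.0753, γ^t·E[r] = 0.571484, running G = 5.385263
t=7: π = [0.2925, 0.3679, 0.3396], E[r] = 1.0754, γ^t·E[r] = 0.514377, running G = 5.899641
t=8: π = [0.2925, 0.3679, 0.3396], E[r] = 1.0755, γ^t·E[r] = 0.462951, running G = 6.362591

G = 6.3626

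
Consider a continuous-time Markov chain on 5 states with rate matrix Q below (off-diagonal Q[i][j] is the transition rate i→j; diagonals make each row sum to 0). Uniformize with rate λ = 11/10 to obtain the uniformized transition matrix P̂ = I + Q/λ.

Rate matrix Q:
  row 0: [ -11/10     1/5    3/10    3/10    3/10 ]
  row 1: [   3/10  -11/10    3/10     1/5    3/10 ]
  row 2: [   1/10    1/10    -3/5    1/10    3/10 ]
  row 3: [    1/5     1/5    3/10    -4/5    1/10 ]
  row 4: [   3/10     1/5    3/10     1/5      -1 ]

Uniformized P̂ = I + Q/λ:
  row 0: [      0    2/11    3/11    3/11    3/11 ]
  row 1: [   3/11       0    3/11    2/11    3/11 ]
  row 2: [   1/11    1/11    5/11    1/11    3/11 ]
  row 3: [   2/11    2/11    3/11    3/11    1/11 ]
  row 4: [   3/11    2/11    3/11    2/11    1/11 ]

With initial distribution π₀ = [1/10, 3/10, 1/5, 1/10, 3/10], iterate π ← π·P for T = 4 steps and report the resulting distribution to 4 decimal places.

t=0: π = [0.1000, 0.3000, 0.2000, 0.1000, 0.3000]
t=1: π = [0.2000, 0.1091, 0.3091, 0.1818, 0.2000]
t=2: π = [0.1455, 0.1339, 0.3289, 0.1884, 0.2033]
t=3: π = [0.1561, 0.1276, 0.3325, 0.1823, 0.2015]
t=4: π = [0.1531, 0.1284, 0.3332, 0.1824, 0.2030]

π = [0.1531, 0.1284, 0.3332, 0.1824, 0.2030]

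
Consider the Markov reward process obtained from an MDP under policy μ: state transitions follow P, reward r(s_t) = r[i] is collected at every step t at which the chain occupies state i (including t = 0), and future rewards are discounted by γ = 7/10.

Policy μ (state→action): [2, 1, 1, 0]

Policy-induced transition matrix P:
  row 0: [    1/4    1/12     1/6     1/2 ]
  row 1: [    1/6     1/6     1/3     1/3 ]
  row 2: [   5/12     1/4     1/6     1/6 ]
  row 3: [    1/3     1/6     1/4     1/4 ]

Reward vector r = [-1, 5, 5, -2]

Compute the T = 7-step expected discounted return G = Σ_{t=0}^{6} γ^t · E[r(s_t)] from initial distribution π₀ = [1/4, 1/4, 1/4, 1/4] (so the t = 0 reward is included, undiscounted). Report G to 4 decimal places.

G = 3.8052

t=0: π = [0.2500, 0.2500, 0.2500, 0.2500], E[r] = 1.7500, γ^t·E[r] = 1.750000, running G = 1.750000
t=1: π = [0.2917, 0.1667, 0.2292, 0.3125], E[r] = 1.0625, γ^t·E[r] = 0.743750, running G = 2.493750
t=2: π = [0.3003, 0.1615, 0.2205, 0.3177], E[r] = 0.9740, γ^t·E[r] = 0.477240, running G = 2.970990
t=3: π = [0.2998, 0.1600, 0.2201, 0.3202], E[r] = 0.9602, γ^t·E[r] = 0.329353, running G = 3.300343
t=4: π = [0.3000, 0.1600, 0.2200, 0.3199], E[r] = 0.9603, γ^t·E[r] = 0.230568, running G = 3.530911
t=5: π = [0.3000, 0.1600, 0.2200, 0.3200], E[r] = 0.9600, γ^t·E[r] = 0.161345, running G = 3.692255
t=6: π = [0.3000, 0.1600, 0.2200, 0.3200], E[r] = 0.9600, γ^t·E[r] = 0.112944, running G = 3.805199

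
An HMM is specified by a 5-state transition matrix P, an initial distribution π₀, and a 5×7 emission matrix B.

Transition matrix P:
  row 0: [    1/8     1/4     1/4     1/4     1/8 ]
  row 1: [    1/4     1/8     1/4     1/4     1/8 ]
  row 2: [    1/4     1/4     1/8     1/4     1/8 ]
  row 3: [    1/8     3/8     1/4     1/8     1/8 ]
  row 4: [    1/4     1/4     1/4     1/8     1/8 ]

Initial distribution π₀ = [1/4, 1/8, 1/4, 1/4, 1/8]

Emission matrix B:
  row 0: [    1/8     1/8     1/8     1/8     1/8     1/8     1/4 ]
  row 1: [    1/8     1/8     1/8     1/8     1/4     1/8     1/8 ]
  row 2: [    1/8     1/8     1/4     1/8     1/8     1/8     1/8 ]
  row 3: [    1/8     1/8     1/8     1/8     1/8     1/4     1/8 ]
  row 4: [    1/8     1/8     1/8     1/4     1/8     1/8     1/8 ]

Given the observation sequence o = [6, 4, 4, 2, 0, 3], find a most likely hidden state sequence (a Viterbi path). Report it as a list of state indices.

path = [0, 3, 1, 2, 3, 1]

t=0: δ = [6.250e-02, 1.562e-02, 3.125e-02, 3.125e-02, 1.562e-02]  (obs o_0=6)
t=1: δ = [9.766e-04, 3.906e-03, 1.953e-03, 1.953e-03, 9.766e-04]  ψ = [0, 0, 0, 0, 0]  (obs o_1=4)
t=2: δ = [1.221e-04, 1.831e-04, 1.221e-04, 1.221e-04, 6.104e-05]  ψ = [1, 3, 1, 1, 1]  (obs o_2=4)
t=3: δ = [5.722e-06, 5.722e-06, 1.144e-05, 5.722e-06, 2.861e-06]  ψ = [1, 3, 1, 1, 1]  (obs o_3=2)
t=4: δ = [3.576e-07, 3.576e-07, 1.788e-07, 3.576e-07, 1.788e-07]  ψ = [2, 2, 0, 2, 2]  (obs o_4=0)
t=5: δ = [1.118e-08, 1.676e-08, 1.118e-08, 1.118e-08, 1.118e-08]  ψ = [1, 3, 0, 0, 0]  (obs o_5=3)
backtrack: best end state = 1; path = [0, 3, 1, 2, 3, 1]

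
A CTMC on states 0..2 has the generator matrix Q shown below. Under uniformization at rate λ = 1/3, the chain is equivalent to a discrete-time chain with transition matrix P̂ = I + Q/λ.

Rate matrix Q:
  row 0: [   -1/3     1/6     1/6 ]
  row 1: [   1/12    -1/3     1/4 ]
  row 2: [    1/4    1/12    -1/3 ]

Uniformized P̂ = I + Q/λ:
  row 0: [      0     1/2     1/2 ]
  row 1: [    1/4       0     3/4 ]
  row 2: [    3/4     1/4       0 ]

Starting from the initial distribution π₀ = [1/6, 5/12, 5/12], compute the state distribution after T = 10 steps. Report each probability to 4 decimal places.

t=0: π = [0.1667, 0.4167, 0.4167]
t=1: π = [0.4167, 0.1875, 0.3958]
t=2: π = [0.3438, 0.3073, 0.3490]
t=3: π = [0.3385, 0.2591, 0.4023]
t=4: π = [0.3665, 0.2699, 0.3636]
t=5: π = [0.3402, 0.2742, 0.3857]
t=6: π = [0.3578, 0.2665, 0.3757]
t=7: π = [0.3484, 0.2728, 0.3788]
t=8: π = [0.3523, 0.2689, 0.3788]
t=9: π = [0.3513, 0.2708, 0.3778]
t=10: π = [0.3511, 0.2701, 0.3788]

π = [0.3511, 0.2701, 0.3788]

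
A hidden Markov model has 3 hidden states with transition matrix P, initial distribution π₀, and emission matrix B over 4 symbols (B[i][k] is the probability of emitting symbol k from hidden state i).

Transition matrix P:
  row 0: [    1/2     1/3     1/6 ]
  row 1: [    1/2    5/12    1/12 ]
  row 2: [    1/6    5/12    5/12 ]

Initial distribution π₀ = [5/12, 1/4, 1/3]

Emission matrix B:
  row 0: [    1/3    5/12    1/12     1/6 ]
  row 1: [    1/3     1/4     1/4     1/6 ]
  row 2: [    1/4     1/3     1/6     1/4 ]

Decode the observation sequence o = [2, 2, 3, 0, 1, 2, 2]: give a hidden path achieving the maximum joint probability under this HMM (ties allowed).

t=0: δ = [3.472e-02, 6.250e-02, 5.556e-02]  (obs o_0=2)
t=1: δ = [2.604e-03, 6.510e-03, 3.858e-03]  ψ = [1, 1, 2]  (obs o_1=2)
t=2: δ = [5.425e-04, 4.521e-04, 4.019e-04]  ψ = [1, 1, 2]  (obs o_2=3)
t=3: δ = [9.042e-05, 6.279e-05, 4.186e-05]  ψ = [0, 1, 2]  (obs o_3=0)
t=4: δ = [1.884e-05, 7.535e-06, 5.814e-06]  ψ = [0, 0, 2]  (obs o_4=1)
t=5: δ = [7.849e-07, 1.570e-06, 5.233e-07]  ψ = [0, 0, 0]  (obs o_5=2)
t=6: δ = [6.541e-08, 1.635e-07, 3.634e-08]  ψ = [1, 1, 2]  (obs o_6=2)
backtrack: best end state = 1; path = [1, 1, 0, 0, 0, 1, 1]

path = [1, 1, 0, 0, 0, 1, 1]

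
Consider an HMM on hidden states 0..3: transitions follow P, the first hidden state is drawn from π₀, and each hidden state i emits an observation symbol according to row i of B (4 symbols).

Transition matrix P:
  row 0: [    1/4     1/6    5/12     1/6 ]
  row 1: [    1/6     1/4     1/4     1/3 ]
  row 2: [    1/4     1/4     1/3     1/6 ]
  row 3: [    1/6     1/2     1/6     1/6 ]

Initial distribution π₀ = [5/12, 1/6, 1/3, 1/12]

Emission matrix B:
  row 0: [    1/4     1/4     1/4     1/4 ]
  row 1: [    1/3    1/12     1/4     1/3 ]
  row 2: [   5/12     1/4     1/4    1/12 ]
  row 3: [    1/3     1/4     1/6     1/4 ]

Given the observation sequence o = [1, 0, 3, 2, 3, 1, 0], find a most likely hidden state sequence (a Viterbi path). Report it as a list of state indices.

t=0: δ = [1.042e-01, 1.389e-02, 8.333e-02, 2.083e-02]  (obs o_0=1)
t=1: δ = [6.510e-03, 6.944e-03, 1.808e-02, 5.787e-03]  ψ = [0, 2, 0, 0]  (obs o_1=0)
t=2: δ = [1.130e-03, 1.507e-03, 5.023e-04, 7.535e-04]  ψ = [2, 2, 2, 2]  (obs o_2=3)
t=3: δ = [7.064e-05, 9.419e-05, 1.177e-04, 8.372e-05]  ψ = [0, 1, 0, 1]  (obs o_3=2)
t=4: δ = [7.359e-06, 1.395e-05, 3.270e-06, 7.849e-06]  ψ = [2, 3, 2, 1]  (obs o_4=3)
t=5: δ = [5.814e-07, 3.270e-07, 8.721e-07, 1.163e-06]  ψ = [1, 3, 1, 1]  (obs o_5=1)
t=6: δ = [5.451e-08, 1.938e-07, 1.211e-07, 6.460e-08]  ψ = [2, 3, 2, 3]  (obs o_6=0)
backtrack: best end state = 1; path = [0, 2, 1, 3, 1, 3, 1]

path = [0, 2, 1, 3, 1, 3, 1]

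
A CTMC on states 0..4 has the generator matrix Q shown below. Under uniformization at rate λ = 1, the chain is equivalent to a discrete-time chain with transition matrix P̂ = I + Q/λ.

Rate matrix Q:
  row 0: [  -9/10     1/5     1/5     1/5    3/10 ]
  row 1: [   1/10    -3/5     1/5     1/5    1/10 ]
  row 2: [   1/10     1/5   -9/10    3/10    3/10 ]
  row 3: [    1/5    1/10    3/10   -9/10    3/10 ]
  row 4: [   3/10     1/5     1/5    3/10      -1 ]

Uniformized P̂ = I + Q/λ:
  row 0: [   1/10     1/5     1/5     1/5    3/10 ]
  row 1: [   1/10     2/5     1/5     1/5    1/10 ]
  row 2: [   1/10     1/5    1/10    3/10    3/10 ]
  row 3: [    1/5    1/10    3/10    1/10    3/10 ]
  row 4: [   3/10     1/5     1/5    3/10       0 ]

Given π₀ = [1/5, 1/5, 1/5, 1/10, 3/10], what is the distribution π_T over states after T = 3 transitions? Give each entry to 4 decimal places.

t=0: π = [0.2000, 0.2000, 0.2000, 0.1000, 0.3000]
t=1: π = [0.1700, 0.2300, 0.1900, 0.2400, 0.1700]
t=2: π = [0.1580, 0.2220, 0.2050, 0.2120, 0.2030]
t=3: π = [0.1618, 0.2232, 0.2007, 0.2196, 0.1947]

π = [0.1618, 0.2232, 0.2007, 0.2196, 0.1947]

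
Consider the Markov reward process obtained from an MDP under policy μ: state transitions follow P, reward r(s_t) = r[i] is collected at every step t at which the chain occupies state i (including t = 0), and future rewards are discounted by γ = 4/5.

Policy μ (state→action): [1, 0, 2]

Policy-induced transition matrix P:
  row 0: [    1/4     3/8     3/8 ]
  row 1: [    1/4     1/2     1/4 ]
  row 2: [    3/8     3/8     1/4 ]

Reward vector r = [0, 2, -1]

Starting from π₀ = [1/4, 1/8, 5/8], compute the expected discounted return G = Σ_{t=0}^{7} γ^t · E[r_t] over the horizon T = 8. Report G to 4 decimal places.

t=0: π = [0.2500, 0.1250, 0.6250], E[r] = -0.3750, γ^t·E[r] = -0.375000, running G = -0.375000
t=1: π = [0.3281, 0.3906, 0.2813], E[r] = 0.5000, γ^t·E[r] = 0.400000, running G = 0.025000
t=2: π = [0.2852, 0.4238, 0.2910], E[r] = 0.5566, γ^t·E[r] = 0.356250, running G = 0.381250
t=3: π = [0.2864, 0.4280, 0.2856], E[r] = 0.5703, γ^t·E[r] = 0.292000, running G = 0.673250
t=4: π = [0.2857, 0.4285, 0.2858], E[r] = 0.5712, γ^t·E[r] = 0.233963, running G = 0.907213
t=5: π = [0.2857, 0.4286, 0.2857], E[r] = 0.5714, γ^t·E[r] = 0.187240, running G = 1.094453
t=6: π = [0.2857, 0.4286, 0.2857], E[r] = 0.5714, γ^t·E[r] = 0.149796, running G = 1.244248
t=7: π = [0.2857, 0.4286, 0.2857], E[r] = 0.5714, γ^t·E[r] = 0.119837, running G = 1.364085

G = 1.3641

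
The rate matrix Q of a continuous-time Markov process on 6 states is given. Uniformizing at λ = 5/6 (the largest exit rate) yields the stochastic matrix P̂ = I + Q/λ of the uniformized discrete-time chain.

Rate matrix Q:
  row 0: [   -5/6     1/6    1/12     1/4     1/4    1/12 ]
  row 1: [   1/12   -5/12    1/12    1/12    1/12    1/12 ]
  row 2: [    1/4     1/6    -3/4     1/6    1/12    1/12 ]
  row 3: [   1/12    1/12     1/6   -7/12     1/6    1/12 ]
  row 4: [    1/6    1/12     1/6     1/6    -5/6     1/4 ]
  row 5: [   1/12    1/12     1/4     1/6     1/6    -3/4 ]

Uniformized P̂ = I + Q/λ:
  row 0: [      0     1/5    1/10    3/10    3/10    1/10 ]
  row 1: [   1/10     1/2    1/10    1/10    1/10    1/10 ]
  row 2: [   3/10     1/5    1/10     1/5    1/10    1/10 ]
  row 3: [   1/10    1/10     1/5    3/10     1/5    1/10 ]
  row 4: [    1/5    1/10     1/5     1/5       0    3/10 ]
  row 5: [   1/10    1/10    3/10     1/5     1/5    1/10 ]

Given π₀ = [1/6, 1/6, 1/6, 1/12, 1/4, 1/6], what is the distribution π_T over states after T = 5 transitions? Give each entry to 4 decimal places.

π = [0.1337, 0.2156, 0.1618, 0.2132, 0.1463, 0.1294]

t=0: π = [0.1667, 0.1667, 0.1667, 0.0833, 0.2500, 0.1667]
t=1: π = [0.1417, 0.2000, 0.1667, 0.2083, 0.1333, 0.1500]
t=2: π = [0.1325, 0.2108, 0.1642, 0.2150, 0.1508, 0.1267]
t=3: π = [0.1347, 0.2140, 0.1619, 0.2137, 0.1456, 0.1302]
t=4: π = [0.1335, 0.2153, 0.1620, 0.2134, 0.1468, 0.1291]
t=5: π = [0.1337, 0.2156, 0.1618, 0.2132, 0.1463, 0.1294]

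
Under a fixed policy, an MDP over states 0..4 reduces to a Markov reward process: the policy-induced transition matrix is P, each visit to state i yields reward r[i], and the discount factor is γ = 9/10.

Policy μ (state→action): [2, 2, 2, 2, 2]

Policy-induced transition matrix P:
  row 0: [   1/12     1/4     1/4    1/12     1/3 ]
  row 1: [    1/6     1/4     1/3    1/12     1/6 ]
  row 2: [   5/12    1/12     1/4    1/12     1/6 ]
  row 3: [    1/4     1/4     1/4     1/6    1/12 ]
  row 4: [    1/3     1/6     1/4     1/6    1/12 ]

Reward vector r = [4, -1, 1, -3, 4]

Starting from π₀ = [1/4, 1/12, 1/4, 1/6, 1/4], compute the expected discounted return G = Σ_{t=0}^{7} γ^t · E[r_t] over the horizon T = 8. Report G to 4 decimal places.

G = 8.6579

t=0: π = [0.2500, 0.0833, 0.2500, 0.1667, 0.2500], E[r] = 1.6667, γ^t·E[r] = 1.666667, running G = 1.666667
t=1: π = [0.2639, 0.1875, 0.2569, 0.1181, 0.1736], E[r] = 1.4653, γ^t·E[r] = 1.318750, running G = 2.985417
t=2: π = [0.2477, 0.1927, 0.2656, 0.1076, 0.1863], E[r] = 1.4861, γ^t·E[r] = 1.203750, running G = 4.189167
t=3: π = [0.2525, 0.1902, 0.2661, 0.1078, 0.1834], E[r] = 1.4960, γ^t·E[r] = 1.090582, running G = 5.279749
t=4: π = [0.2517, 0.1904, 0.2659, 0.1076, 0.1845], E[r] = 1.4974, γ^t·E[r] = 0.982415, running G = 6.262164
t=5: π = [0.2519, 0.1903, 0.2659, 0.1077, 0.1843], E[r] = 1.4971, γ^t·E[r] = 0.884023, running G = 7.146187
t=6: π = [0.2518, 0.1903, 0.2659, 0.1077, 0.1843], E[r] = 1.4971, γ^t·E[r] = 0.795630, running G = 7.941817
t=7: π = [0.2518, 0.1903, 0.2659, 0.1077, 0.1843], E[r] = 1.4971, γ^t·E[r] = 0.716064, running G = 8.657880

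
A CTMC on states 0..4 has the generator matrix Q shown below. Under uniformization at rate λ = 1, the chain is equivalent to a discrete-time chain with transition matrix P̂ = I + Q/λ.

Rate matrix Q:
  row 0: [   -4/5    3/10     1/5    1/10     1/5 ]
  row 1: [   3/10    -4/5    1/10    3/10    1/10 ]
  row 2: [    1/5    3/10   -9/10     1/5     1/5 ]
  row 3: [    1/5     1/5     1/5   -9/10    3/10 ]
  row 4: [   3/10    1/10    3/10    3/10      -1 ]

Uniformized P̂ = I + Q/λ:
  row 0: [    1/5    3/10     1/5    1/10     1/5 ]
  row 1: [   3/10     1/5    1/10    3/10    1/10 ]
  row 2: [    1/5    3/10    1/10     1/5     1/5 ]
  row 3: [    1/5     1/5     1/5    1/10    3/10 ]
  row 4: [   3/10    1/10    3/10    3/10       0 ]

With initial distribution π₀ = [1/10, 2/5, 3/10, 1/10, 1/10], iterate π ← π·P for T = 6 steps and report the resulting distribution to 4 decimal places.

t=0: π = [0.1000, 0.4000, 0.3000, 0.1000, 0.1000]
t=1: π = [0.2500, 0.2300, 0.1400, 0.2300, 0.1500]
t=2: π = [0.2380, 0.2240, 0.1780, 0.1900, 0.1700]
t=3: π = [0.2394, 0.2246, 0.1768, 0.1966, 0.1626]
t=4: π = [0.2387, 0.2254, 0.1761, 0.1951, 0.1647]
t=5: π = [0.2390, 0.2250, 0.1763, 0.1956, 0.1640]
t=6: π = [0.2389, 0.2251, 0.1763, 0.1954, 0.1643]

π = [0.2389, 0.2251, 0.1763, 0.1954, 0.1643]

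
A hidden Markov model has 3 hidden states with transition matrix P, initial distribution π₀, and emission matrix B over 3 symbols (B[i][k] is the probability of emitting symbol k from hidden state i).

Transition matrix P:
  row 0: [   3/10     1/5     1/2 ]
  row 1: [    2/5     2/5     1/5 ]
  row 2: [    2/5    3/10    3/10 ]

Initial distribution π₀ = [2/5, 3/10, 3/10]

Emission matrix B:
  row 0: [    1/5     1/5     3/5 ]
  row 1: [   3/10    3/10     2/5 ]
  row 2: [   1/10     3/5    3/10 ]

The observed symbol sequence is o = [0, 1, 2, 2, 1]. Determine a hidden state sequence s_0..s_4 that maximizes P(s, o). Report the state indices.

path = [0, 2, 0, 0, 2]

t=0: δ = [8.000e-02, 9.000e-02, 3.000e-02]  (obs o_0=0)
t=1: δ = [7.200e-03, 1.080e-02, 2.400e-02]  ψ = [1, 1, 0]  (obs o_1=1)
t=2: δ = [5.760e-03, 2.880e-03, 2.160e-03]  ψ = [2, 2, 2]  (obs o_2=2)
t=3: δ = [1.037e-03, 4.608e-04, 8.640e-04]  ψ = [0, 0, 0]  (obs o_3=2)
t=4: δ = [6.912e-05, 7.776e-05, 3.110e-04]  ψ = [2, 2, 0]  (obs o_4=1)
backtrack: best end state = 2; path = [0, 2, 0, 0, 2]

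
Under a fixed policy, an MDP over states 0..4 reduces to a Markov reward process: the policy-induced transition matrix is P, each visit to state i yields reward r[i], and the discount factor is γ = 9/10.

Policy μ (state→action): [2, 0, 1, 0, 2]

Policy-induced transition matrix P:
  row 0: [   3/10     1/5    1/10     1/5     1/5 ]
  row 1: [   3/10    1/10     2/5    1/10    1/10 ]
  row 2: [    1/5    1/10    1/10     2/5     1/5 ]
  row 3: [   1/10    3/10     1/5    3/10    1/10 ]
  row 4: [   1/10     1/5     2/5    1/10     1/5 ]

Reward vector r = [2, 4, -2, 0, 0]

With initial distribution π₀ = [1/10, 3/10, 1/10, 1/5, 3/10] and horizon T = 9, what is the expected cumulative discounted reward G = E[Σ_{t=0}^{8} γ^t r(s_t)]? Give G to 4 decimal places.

G = 4.4970

t=0: π = [0.1000, 0.3000, 0.1000, 0.2000, 0.3000], E[r] = 1.2000, γ^t·E[r] = 1.200000, running G = 1.200000
t=1: π = [0.1900, 0.1800, 0.3000, 0.1800, 0.1500], E[r] = 0.5000, γ^t·E[r] = 0.450000, running G = 1.650000
t=2: π = [0.2040, 0.1700, 0.2170, 0.2450, 0.1640], E[r] = 0.6540, γ^t·E[r] = 0.529740, running G = 2.179740
t=3: π = [0.1965, 0.1858, 0.2247, 0.2345, 0.1585], E[r] = 0.6868, γ^t·E[r] = 0.500677, running G = 2.680417
t=4: π = [0.1989, 0.1824, 0.2267, 0.2340, 0.1580], E[r] = 0.6740, γ^t·E[r] = 0.442198, running G = 3.122615
t=5: π = [0.1989, 0.1825, 0.2255, 0.2347, 0.1584], E[r] = 0.6768, γ^t·E[r] = 0.399640, running G = 3.522256
t=6: π = [0.1988, 0.1827, 0.2257, 0.2345, 0.1583], E[r] = 0.6769, γ^t·E[r] = 0.359737, running G = 3.881992
t=7: π = [0.1989, 0.1826, 0.2257, 0.2345, 0.1583], E[r] = 0.6767, γ^t·E[r] = 0.323671, running G = 4.205663
t=8: π = [0.1989, 0.1826, 0.2257, 0.2345, 0.1583], E[r] = 0.6768, γ^t·E[r] = 0.291326, running G = 4.496989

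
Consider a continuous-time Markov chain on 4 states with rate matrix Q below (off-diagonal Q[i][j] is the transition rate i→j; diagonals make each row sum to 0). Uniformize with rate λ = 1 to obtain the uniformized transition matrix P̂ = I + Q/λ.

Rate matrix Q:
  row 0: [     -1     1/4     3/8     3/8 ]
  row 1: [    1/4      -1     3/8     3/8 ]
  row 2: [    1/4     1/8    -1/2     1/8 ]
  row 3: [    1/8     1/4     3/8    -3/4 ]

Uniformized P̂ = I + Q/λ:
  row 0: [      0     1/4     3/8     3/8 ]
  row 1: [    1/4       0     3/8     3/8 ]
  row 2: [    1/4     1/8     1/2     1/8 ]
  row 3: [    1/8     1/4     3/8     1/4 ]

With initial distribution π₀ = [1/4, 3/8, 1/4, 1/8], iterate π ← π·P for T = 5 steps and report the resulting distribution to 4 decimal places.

π = [0.1763, 0.1570, 0.4286, 0.2381]

t=0: π = [0.2500, 0.3750, 0.2500, 0.1250]
t=1: π = [0.1719, 0.1250, 0.4063, 0.2969]
t=2: π = [0.1699, 0.1680, 0.4258, 0.2363]
t=3: π = [0.1780, 0.1548, 0.4282, 0.2390]
t=4: π = [0.1756, 0.1578, 0.4285, 0.2381]
t=5: π = [0.1763, 0.1570, 0.4286, 0.2381]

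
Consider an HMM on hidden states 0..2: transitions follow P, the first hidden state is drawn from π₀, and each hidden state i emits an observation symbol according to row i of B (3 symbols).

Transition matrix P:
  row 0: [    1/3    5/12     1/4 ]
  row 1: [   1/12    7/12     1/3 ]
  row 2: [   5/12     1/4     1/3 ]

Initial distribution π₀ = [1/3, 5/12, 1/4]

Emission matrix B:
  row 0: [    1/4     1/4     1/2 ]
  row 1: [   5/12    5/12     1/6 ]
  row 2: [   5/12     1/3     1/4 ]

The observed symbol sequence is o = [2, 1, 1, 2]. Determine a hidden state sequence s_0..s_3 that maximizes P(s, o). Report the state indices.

t=0: δ = [1.667e-01, 6.944e-02, 6.250e-02]  (obs o_0=2)
t=1: δ = [1.389e-02, 2.894e-02, 1.389e-02]  ψ = [0, 0, 0]  (obs o_1=1)
t=2: δ = [1.447e-03, 7.033e-03, 3.215e-03]  ψ = [2, 1, 1]  (obs o_2=1)
t=3: δ = [6.698e-04, 6.838e-04, 5.861e-04]  ψ = [2, 1, 1]  (obs o_3=2)
backtrack: best end state = 1; path = [0, 1, 1, 1]

path = [0, 1, 1, 1]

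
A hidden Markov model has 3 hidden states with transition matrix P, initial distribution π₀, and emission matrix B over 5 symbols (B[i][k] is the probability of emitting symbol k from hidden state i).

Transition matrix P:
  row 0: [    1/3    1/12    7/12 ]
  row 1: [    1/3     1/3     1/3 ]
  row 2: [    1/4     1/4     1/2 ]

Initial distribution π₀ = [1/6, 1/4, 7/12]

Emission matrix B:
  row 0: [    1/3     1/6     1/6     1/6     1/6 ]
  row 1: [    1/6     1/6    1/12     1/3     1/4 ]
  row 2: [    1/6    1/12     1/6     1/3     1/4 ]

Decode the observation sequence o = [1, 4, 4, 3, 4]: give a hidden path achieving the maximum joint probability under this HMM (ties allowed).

path = [2, 2, 2, 2, 2]

t=0: δ = [2.778e-02, 4.167e-02, 4.861e-02]  (obs o_0=1)
t=1: δ = [2.315e-03, 3.472e-03, 6.076e-03]  ψ = [1, 1, 2]  (obs o_1=4)
t=2: δ = [2.532e-04, 3.798e-04, 7.595e-04]  ψ = [2, 2, 2]  (obs o_2=4)
t=3: δ = [3.165e-05, 6.330e-05, 1.266e-04]  ψ = [2, 2, 2]  (obs o_3=3)
t=4: δ = [5.275e-06, 7.912e-06, 1.582e-05]  ψ = [2, 2, 2]  (obs o_4=4)
backtrack: best end state = 2; path = [2, 2, 2, 2, 2]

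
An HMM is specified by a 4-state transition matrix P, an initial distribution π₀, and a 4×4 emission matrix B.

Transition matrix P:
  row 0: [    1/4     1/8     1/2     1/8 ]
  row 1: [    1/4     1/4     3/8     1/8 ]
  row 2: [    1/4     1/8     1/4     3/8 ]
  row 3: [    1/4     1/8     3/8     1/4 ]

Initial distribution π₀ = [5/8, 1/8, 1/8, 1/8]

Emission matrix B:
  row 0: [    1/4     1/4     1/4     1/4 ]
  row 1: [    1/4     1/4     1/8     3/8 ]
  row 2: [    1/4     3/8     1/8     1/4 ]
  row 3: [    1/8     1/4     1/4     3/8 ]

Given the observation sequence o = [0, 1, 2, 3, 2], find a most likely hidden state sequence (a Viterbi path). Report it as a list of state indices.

t=0: δ = [1.562e-01, 3.125e-02, 3.125e-02, 1.562e-02]  (obs o_0=0)
t=1: δ = [9.766e-03, 4.883e-03, 2.930e-02, 4.883e-03]  ψ = [0, 0, 0, 0]  (obs o_1=1)
t=2: δ = [1.831e-03, 4.578e-04, 9.155e-04, 2.747e-03]  ψ = [2, 2, 2, 2]  (obs o_2=2)
t=3: δ = [1.717e-04, 1.287e-04, 2.575e-04, 2.575e-04]  ψ = [3, 3, 3, 3]  (obs o_3=3)
t=4: δ = [1.609e-05, 4.023e-06, 1.207e-05, 2.414e-05]  ψ = [2, 1, 3, 2]  (obs o_4=2)
backtrack: best end state = 3; path = [0, 2, 3, 2, 3]

path = [0, 2, 3, 2, 3]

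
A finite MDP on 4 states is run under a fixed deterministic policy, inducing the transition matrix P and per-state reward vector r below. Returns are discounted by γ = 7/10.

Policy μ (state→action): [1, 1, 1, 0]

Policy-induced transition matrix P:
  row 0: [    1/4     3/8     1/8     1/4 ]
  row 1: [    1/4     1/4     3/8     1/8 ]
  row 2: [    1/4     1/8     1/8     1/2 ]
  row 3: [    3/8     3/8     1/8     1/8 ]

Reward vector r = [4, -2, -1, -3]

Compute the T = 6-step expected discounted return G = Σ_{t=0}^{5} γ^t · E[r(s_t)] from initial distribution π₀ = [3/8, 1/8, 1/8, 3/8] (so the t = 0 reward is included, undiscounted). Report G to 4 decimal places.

G = -0.6431

t=0: π = [0.3750, 0.1250, 0.1250, 0.3750], E[r] = 0.0000, γ^t·E[r] = 0.000000, running G = 0.000000
t=1: π = [0.2969, 0.3281, 0.1563, 0.2188], E[r] = -0.2813, γ^t·E[r] = -0.196875, running G = -0.196875
t=2: π = [0.2773, 0.2949, 0.2070, 0.2207], E[r] = -0.3496, γ^t·E[r] = -0.171309, running G = -0.368184
t=3: π = [0.2776, 0.2864, 0.1987, 0.2373], E[r] = -0.3730, γ^t·E[r] = -0.127955, running G = -0.496139
t=4: π = [0.2797, 0.2895, 0.1966, 0.2342], E[r] = -0.3596, γ^t·E[r] = -0.086352, running G = -0.582491
t=5: π = [0.2793, 0.2897, 0.1974, 0.2337], E[r] = -0.3606, γ^t·E[r] = -0.060612, running G = -0.643102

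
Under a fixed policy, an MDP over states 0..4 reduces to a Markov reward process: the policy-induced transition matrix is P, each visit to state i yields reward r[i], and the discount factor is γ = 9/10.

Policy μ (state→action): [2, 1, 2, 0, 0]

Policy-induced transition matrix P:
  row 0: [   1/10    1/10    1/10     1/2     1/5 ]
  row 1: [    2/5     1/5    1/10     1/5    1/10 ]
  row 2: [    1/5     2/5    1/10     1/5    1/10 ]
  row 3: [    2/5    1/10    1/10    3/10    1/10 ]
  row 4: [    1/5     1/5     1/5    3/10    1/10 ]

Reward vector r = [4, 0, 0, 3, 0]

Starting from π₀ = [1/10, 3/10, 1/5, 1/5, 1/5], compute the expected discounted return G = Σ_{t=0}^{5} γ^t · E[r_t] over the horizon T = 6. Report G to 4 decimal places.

G = 8.5040

t=0: π = [0.1000, 0.3000, 0.2000, 0.2000, 0.2000], E[r] = 1.0000, γ^t·E[r] = 1.000000, running G = 1.000000
t=1: π = [0.2900, 0.2100, 0.1200, 0.2700, 0.1100], E[r] = 1.9700, γ^t·E[r] = 1.773000, running G = 2.773000
t=2: π = [0.2670, 0.1680, 0.1110, 0.3250, 0.1290], E[r] = 2.0430, γ^t·E[r] = 1.654830, running G = 4.427830
t=3: π = [0.2719, 0.1630, 0.1129, 0.3255, 0.1267], E[r] = 2.0641, γ^t·E[r] = 1.504729, running G = 5.932559
t=4: π = [0.2705, 0.1628, 0.1127, 0.3268, 0.1272], E[r] = 2.0624, γ^t·E[r] = 1.353147, running G = 7.285706
t=5: π = [0.2709, 0.1628, 0.1127, 0.3266, 0.1271], E[r] = 2.0632, γ^t·E[r] = 1.218271, running G = 8.503977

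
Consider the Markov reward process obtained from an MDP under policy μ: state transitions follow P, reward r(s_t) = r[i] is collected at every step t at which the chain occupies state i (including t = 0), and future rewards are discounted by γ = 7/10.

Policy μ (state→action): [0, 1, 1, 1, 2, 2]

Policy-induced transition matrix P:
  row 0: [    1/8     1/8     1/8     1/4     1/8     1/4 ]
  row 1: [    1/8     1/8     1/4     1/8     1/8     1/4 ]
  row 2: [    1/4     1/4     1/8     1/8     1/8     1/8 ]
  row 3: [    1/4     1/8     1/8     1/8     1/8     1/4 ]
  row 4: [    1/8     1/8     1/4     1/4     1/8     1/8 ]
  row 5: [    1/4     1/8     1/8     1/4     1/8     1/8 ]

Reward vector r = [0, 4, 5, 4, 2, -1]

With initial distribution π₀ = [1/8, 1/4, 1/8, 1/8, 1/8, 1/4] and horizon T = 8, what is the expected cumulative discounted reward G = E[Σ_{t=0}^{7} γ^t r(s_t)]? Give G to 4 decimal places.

t=0: π = [0.1250, 0.2500, 0.1250, 0.1250, 0.1250, 0.2500], E[r] = 2.1250, γ^t·E[r] = 2.125000, running G = 2.125000
t=1: π = [0.1875, 0.1406, 0.1719, 0.1875, 0.1250, 0.1875], E[r] = 2.2344, γ^t·E[r] = 1.564063, running G = 3.689063
t=2: π = [0.1934, 0.1465, 0.1582, 0.1875, 0.1250, 0.1895], E[r] = 2.1875, γ^t·E[r] = 1.071875, running G = 4.760938
t=3: π = [0.1919, 0.1448, 0.1589, 0.1885, 0.1250, 0.1909], E[r] = 2.1868, γ^t·E[r] = 0.750061, running G = 5.510999
t=4: π = [0.1923, 0.1449, 0.1587, 0.1885, 0.1250, 0.1906], E[r] = 2.1863, γ^t·E[r] = 0.524940, running G = 6.035939
t=5: π = [0.1922, 0.1448, 0.1587, 0.1885, 0.1250, 0.1907], E[r] = 2.1863, γ^t·E[r] = 0.367450, running G = 6.403389
t=6: π = [0.1922, 0.1448, 0.1587, 0.1885, 0.1250, 0.1907], E[r] = 2.1863, γ^t·E[r] = 0.257215, running G = 6.660604
t=7: π = [0.1922, 0.1448, 0.1587, 0.1885, 0.1250, 0.1907], E[r] = 2.1863, γ^t·E[r] = 0.180050, running G = 6.840654

G = 6.8407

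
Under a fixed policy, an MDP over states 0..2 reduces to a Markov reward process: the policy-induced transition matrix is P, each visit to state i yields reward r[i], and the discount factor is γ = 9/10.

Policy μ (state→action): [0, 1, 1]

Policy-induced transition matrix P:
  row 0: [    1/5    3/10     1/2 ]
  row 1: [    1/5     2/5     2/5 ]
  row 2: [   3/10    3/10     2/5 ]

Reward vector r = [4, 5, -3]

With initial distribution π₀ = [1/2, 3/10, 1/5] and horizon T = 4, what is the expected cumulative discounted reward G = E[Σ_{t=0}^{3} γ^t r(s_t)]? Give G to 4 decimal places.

t=0: π = [0.5000, 0.3000, 0.2000], E[r] = 2.9000, γ^t·E[r] = 2.900000, running G = 2.900000
t=1: π = [0.2200, 0.3300, 0.4500], E[r] = 1.1800, γ^t·E[r] = 1.062000, running G = 3.962000
t=2: π = [0.2450, 0.3330, 0.4220], E[r] = 1.3790, γ^t·E[r] = 1.116990, running G = 5.078990
t=3: π = [0.2422, 0.3333, 0.4245], E[r] = 1.3618, γ^t·E[r] = 0.992752, running G = 6.071742

G = 6.0717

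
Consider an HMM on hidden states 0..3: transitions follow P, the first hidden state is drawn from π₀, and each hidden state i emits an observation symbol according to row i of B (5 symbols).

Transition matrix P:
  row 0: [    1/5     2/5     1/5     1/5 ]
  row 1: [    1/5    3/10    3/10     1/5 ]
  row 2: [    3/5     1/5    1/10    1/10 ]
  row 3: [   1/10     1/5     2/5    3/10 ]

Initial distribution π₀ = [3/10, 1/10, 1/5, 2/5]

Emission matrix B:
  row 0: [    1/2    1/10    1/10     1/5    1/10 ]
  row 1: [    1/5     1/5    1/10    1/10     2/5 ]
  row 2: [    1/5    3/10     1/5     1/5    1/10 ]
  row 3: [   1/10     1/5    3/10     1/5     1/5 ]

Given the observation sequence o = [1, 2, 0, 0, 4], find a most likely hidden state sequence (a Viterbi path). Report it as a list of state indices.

t=0: δ = [3.000e-02, 2.000e-02, 6.000e-02, 8.000e-02]  (obs o_0=1)
t=1: δ = [3.600e-03, 1.600e-03, 6.400e-03, 7.200e-03]  ψ = [2, 3, 3, 3]  (obs o_1=2)
t=2: δ = [1.920e-03, 2.880e-04, 5.760e-04, 2.160e-04]  ψ = [2, 0, 3, 3]  (obs o_2=0)
t=3: δ = [1.920e-04, 1.536e-04, 7.680e-05, 3.840e-05]  ψ = [0, 0, 0, 0]  (obs o_3=0)
t=4: δ = [4.608e-06, 3.072e-05, 4.608e-06, 7.680e-06]  ψ = [2, 0, 1, 0]  (obs o_4=4)
backtrack: best end state = 1; path = [3, 2, 0, 0, 1]

path = [3, 2, 0, 0, 1]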